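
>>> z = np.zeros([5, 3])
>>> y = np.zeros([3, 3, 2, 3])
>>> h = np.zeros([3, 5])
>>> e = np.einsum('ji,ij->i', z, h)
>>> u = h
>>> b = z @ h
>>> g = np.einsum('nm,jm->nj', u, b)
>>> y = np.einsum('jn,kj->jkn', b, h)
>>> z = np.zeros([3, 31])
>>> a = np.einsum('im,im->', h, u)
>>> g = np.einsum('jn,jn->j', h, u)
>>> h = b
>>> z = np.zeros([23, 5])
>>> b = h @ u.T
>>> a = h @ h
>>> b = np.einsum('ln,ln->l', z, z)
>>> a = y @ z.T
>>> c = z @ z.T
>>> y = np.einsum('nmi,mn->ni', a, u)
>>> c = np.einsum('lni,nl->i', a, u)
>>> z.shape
(23, 5)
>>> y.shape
(5, 23)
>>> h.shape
(5, 5)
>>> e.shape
(3,)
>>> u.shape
(3, 5)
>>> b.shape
(23,)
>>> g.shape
(3,)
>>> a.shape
(5, 3, 23)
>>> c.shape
(23,)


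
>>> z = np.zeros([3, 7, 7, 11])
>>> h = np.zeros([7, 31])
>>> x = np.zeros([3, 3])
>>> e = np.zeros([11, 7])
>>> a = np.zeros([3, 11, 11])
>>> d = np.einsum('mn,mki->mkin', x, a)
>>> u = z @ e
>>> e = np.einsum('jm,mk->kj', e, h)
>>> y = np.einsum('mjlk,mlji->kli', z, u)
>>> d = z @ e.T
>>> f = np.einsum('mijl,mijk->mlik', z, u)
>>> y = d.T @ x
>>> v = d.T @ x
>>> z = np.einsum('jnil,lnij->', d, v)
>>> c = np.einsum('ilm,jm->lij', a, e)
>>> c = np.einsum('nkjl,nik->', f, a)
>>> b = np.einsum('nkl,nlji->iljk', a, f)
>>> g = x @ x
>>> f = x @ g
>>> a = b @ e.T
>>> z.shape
()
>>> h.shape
(7, 31)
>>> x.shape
(3, 3)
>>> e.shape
(31, 11)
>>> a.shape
(7, 11, 7, 31)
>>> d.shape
(3, 7, 7, 31)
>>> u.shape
(3, 7, 7, 7)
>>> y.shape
(31, 7, 7, 3)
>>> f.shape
(3, 3)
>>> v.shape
(31, 7, 7, 3)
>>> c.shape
()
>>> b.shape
(7, 11, 7, 11)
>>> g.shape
(3, 3)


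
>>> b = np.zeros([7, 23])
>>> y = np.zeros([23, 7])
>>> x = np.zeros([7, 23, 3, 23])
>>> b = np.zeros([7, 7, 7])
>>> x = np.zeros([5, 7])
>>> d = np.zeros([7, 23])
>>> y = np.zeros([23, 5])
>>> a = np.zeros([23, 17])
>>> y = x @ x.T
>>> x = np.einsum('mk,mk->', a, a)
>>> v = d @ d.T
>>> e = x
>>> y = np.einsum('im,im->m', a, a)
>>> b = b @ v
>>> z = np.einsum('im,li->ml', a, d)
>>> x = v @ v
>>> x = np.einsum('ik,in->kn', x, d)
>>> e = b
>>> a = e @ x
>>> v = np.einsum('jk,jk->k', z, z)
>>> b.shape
(7, 7, 7)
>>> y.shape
(17,)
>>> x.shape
(7, 23)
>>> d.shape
(7, 23)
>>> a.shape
(7, 7, 23)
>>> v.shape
(7,)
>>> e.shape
(7, 7, 7)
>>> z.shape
(17, 7)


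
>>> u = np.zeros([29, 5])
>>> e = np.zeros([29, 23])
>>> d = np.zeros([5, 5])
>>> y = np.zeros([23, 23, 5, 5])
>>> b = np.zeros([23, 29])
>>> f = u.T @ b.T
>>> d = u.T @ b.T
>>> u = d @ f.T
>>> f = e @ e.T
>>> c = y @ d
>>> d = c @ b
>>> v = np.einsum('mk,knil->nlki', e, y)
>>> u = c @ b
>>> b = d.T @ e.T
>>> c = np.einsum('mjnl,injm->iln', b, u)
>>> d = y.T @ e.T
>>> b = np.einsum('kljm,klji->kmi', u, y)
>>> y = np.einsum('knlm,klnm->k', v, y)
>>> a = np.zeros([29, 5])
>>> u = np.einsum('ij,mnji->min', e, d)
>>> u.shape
(5, 29, 5)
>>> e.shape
(29, 23)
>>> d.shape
(5, 5, 23, 29)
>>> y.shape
(23,)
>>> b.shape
(23, 29, 5)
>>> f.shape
(29, 29)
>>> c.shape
(23, 29, 23)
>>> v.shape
(23, 5, 23, 5)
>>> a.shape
(29, 5)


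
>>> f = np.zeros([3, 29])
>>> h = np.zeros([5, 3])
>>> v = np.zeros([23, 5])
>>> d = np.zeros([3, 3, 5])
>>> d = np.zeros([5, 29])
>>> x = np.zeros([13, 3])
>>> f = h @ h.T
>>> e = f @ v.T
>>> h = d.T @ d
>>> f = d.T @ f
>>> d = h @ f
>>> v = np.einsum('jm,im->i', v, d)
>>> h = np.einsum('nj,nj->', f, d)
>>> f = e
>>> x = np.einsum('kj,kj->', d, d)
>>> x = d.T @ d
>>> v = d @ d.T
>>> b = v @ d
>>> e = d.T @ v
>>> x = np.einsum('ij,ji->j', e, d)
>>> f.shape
(5, 23)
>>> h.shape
()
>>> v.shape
(29, 29)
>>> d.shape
(29, 5)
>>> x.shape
(29,)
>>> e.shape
(5, 29)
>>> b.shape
(29, 5)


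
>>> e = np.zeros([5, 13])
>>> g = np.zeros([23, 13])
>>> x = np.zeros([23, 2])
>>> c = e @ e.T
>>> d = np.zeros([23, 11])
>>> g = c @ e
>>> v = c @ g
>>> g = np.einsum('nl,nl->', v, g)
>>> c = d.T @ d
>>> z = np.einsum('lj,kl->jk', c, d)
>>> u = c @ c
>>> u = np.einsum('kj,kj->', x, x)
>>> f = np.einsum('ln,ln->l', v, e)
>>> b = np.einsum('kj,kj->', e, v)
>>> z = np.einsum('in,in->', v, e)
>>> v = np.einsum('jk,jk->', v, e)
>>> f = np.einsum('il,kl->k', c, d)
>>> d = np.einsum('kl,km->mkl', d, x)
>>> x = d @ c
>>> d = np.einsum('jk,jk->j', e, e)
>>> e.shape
(5, 13)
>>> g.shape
()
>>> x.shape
(2, 23, 11)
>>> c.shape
(11, 11)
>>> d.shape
(5,)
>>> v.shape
()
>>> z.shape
()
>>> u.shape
()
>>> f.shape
(23,)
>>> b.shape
()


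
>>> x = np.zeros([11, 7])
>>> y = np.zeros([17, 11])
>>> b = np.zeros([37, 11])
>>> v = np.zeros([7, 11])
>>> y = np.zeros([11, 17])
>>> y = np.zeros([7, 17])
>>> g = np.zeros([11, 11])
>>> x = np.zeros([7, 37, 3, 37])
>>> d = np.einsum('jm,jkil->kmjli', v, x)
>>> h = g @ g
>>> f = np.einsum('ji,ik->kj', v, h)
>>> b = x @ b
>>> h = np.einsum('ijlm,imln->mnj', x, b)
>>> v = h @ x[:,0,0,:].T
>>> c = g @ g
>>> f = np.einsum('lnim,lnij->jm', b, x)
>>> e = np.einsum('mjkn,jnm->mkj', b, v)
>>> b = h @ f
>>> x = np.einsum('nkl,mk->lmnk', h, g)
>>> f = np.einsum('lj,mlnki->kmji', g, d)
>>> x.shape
(37, 11, 37, 11)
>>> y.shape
(7, 17)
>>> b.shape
(37, 11, 11)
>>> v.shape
(37, 11, 7)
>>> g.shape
(11, 11)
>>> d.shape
(37, 11, 7, 37, 3)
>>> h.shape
(37, 11, 37)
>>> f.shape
(37, 37, 11, 3)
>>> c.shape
(11, 11)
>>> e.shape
(7, 3, 37)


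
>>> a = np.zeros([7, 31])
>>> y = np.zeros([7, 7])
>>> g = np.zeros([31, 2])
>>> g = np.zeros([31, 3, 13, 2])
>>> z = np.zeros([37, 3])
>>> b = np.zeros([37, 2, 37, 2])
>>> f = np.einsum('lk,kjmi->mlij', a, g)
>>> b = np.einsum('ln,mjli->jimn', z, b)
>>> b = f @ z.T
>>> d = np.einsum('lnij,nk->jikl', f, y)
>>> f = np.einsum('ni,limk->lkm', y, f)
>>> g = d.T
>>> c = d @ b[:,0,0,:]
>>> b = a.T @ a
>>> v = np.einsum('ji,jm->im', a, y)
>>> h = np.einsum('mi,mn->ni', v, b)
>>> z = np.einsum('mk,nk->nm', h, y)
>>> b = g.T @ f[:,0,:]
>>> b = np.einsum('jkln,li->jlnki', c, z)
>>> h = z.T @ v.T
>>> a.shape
(7, 31)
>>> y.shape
(7, 7)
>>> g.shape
(13, 7, 2, 3)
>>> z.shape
(7, 31)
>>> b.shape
(3, 7, 37, 2, 31)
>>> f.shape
(13, 3, 2)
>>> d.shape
(3, 2, 7, 13)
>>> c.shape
(3, 2, 7, 37)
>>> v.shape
(31, 7)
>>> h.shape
(31, 31)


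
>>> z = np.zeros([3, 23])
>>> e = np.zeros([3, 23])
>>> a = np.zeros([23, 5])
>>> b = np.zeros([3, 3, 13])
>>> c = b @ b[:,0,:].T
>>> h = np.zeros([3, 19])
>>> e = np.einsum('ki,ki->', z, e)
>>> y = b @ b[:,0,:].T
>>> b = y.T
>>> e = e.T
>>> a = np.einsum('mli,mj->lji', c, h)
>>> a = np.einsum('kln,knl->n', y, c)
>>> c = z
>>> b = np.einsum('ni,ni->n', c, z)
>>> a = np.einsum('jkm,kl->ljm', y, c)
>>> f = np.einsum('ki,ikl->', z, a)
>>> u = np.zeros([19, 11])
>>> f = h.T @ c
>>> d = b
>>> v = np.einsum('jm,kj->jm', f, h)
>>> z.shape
(3, 23)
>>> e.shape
()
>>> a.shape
(23, 3, 3)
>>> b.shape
(3,)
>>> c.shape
(3, 23)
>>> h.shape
(3, 19)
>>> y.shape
(3, 3, 3)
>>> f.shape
(19, 23)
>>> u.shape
(19, 11)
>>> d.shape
(3,)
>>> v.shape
(19, 23)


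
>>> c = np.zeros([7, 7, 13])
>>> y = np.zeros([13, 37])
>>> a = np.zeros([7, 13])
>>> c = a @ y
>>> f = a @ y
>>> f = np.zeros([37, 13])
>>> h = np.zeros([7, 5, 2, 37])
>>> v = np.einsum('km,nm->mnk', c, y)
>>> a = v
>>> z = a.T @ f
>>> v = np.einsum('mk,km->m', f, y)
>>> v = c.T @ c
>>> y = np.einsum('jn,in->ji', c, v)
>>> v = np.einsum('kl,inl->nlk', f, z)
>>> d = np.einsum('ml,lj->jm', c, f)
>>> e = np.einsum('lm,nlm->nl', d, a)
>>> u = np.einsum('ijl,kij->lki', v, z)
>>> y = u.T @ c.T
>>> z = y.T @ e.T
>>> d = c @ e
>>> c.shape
(7, 37)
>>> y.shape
(13, 7, 7)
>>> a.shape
(37, 13, 7)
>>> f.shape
(37, 13)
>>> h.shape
(7, 5, 2, 37)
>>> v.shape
(13, 13, 37)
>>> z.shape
(7, 7, 37)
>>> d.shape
(7, 13)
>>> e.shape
(37, 13)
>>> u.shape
(37, 7, 13)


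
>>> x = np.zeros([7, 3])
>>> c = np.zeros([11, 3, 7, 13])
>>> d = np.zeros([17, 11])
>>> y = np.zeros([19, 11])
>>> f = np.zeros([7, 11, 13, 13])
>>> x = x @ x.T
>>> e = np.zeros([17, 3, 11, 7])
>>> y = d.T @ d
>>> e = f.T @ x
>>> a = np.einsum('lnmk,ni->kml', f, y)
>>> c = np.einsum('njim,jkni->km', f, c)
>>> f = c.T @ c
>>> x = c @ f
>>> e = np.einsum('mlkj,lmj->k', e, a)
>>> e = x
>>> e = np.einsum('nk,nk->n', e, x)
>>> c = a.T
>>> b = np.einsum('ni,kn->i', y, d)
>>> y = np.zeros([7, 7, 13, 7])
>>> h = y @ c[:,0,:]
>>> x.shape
(3, 13)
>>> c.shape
(7, 13, 13)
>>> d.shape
(17, 11)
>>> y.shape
(7, 7, 13, 7)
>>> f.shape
(13, 13)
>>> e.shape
(3,)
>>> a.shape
(13, 13, 7)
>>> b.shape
(11,)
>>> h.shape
(7, 7, 13, 13)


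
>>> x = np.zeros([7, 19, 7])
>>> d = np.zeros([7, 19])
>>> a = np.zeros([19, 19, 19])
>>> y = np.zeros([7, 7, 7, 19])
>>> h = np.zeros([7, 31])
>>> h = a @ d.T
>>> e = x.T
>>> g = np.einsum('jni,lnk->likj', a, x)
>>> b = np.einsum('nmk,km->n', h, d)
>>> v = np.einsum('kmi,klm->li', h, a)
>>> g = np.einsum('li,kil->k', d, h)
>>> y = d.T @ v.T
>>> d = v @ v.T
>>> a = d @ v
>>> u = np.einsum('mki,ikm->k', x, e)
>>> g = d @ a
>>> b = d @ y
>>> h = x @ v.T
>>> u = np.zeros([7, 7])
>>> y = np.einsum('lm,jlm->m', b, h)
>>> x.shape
(7, 19, 7)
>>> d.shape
(19, 19)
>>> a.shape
(19, 7)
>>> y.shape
(19,)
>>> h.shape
(7, 19, 19)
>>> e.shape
(7, 19, 7)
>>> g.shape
(19, 7)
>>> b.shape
(19, 19)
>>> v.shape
(19, 7)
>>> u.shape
(7, 7)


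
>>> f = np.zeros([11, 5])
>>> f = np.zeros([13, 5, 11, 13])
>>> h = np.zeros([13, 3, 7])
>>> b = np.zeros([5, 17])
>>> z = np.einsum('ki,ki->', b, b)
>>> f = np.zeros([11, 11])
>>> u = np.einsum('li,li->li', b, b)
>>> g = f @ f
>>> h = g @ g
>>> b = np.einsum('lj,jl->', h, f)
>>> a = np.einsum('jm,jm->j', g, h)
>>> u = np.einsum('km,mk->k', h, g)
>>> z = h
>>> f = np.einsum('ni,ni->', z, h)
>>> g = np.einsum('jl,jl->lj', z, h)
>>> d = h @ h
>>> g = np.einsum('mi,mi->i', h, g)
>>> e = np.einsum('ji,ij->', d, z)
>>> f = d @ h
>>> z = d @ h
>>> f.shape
(11, 11)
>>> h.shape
(11, 11)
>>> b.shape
()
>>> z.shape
(11, 11)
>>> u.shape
(11,)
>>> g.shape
(11,)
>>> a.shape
(11,)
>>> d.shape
(11, 11)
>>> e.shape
()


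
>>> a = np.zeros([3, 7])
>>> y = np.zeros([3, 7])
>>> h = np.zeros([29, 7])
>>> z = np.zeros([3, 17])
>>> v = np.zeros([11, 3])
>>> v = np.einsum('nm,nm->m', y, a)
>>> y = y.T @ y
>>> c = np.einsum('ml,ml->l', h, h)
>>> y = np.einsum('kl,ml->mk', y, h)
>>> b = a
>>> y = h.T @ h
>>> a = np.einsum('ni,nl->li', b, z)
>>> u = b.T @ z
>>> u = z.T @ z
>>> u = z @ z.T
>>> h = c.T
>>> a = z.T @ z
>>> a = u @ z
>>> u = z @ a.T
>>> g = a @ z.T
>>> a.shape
(3, 17)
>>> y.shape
(7, 7)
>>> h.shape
(7,)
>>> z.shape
(3, 17)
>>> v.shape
(7,)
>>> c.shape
(7,)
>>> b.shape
(3, 7)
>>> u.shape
(3, 3)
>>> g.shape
(3, 3)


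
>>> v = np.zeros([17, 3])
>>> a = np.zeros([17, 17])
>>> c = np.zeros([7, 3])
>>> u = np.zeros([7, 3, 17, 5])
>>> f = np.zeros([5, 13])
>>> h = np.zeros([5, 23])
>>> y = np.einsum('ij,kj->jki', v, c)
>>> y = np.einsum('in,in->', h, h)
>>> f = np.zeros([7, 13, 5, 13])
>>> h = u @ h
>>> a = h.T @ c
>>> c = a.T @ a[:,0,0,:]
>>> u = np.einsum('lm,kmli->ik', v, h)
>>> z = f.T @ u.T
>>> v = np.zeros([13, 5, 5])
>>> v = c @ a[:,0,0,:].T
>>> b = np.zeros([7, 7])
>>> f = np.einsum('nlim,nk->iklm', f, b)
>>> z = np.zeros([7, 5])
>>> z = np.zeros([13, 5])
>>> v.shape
(3, 3, 17, 23)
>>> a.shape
(23, 17, 3, 3)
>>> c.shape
(3, 3, 17, 3)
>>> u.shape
(23, 7)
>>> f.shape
(5, 7, 13, 13)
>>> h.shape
(7, 3, 17, 23)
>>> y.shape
()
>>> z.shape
(13, 5)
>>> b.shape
(7, 7)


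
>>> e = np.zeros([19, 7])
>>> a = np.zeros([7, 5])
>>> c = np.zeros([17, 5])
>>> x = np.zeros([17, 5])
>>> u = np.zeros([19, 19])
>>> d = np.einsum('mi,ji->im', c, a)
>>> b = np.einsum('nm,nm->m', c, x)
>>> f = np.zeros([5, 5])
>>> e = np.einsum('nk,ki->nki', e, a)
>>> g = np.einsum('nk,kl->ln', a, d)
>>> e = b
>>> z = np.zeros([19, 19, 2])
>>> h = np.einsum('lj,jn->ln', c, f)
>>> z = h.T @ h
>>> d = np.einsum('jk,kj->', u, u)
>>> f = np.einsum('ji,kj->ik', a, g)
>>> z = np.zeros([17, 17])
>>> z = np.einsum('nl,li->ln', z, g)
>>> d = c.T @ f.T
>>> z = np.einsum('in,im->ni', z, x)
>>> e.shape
(5,)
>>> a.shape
(7, 5)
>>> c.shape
(17, 5)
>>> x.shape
(17, 5)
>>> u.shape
(19, 19)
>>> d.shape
(5, 5)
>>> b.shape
(5,)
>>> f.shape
(5, 17)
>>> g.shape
(17, 7)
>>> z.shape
(17, 17)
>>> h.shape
(17, 5)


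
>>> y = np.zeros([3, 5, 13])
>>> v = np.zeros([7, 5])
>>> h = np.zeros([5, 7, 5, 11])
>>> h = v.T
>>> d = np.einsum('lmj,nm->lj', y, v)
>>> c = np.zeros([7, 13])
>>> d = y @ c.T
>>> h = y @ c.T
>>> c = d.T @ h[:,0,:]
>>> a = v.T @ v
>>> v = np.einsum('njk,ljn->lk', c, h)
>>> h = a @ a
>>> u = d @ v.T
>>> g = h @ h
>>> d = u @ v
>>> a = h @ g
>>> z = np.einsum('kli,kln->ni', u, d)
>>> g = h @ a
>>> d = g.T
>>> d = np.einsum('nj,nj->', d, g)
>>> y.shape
(3, 5, 13)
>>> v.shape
(3, 7)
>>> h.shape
(5, 5)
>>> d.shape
()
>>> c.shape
(7, 5, 7)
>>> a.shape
(5, 5)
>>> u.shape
(3, 5, 3)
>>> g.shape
(5, 5)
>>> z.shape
(7, 3)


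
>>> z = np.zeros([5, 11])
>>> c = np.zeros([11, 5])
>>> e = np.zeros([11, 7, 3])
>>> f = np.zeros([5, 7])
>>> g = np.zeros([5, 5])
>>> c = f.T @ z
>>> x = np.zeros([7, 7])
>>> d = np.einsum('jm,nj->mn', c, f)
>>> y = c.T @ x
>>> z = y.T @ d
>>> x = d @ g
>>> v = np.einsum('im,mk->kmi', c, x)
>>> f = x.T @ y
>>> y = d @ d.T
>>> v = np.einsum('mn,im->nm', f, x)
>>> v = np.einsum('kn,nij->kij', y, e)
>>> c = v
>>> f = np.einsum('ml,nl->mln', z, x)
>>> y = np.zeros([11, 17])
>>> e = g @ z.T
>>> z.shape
(7, 5)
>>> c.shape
(11, 7, 3)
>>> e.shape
(5, 7)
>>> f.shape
(7, 5, 11)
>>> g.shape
(5, 5)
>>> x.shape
(11, 5)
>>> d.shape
(11, 5)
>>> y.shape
(11, 17)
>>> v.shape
(11, 7, 3)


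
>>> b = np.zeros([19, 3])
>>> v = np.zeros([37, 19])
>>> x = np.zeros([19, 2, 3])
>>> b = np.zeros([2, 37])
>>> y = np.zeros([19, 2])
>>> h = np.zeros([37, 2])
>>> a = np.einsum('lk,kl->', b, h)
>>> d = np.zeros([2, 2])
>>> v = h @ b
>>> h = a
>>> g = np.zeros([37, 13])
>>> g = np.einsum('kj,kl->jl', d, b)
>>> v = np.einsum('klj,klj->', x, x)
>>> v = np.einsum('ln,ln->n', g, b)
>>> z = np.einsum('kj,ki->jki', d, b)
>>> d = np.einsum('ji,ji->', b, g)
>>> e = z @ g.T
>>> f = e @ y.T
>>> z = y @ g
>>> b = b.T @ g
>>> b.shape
(37, 37)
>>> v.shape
(37,)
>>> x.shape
(19, 2, 3)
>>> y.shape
(19, 2)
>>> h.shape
()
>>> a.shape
()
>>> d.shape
()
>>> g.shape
(2, 37)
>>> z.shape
(19, 37)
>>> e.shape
(2, 2, 2)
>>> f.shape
(2, 2, 19)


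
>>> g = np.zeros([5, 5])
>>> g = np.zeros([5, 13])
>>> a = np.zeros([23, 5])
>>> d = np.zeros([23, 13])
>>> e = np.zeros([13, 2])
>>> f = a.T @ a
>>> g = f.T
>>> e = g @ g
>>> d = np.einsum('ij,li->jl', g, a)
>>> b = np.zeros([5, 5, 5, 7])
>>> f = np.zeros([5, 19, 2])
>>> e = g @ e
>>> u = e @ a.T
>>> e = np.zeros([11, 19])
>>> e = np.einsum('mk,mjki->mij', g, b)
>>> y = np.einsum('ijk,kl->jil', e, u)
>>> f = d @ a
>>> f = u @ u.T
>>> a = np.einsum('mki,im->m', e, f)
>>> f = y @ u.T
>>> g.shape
(5, 5)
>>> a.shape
(5,)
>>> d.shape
(5, 23)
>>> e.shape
(5, 7, 5)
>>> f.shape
(7, 5, 5)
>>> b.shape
(5, 5, 5, 7)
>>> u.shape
(5, 23)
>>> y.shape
(7, 5, 23)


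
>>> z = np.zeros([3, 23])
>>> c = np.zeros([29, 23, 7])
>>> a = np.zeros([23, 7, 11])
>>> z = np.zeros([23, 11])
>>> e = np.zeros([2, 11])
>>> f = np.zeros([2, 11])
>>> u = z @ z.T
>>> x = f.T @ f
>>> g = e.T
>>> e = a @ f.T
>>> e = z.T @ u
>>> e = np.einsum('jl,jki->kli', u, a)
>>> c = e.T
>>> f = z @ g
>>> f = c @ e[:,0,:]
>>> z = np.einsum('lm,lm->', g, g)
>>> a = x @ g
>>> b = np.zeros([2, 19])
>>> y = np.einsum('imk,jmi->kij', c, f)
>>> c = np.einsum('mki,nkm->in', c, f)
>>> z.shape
()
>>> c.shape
(7, 11)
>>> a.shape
(11, 2)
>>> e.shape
(7, 23, 11)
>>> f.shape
(11, 23, 11)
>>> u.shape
(23, 23)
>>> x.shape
(11, 11)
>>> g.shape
(11, 2)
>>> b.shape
(2, 19)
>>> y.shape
(7, 11, 11)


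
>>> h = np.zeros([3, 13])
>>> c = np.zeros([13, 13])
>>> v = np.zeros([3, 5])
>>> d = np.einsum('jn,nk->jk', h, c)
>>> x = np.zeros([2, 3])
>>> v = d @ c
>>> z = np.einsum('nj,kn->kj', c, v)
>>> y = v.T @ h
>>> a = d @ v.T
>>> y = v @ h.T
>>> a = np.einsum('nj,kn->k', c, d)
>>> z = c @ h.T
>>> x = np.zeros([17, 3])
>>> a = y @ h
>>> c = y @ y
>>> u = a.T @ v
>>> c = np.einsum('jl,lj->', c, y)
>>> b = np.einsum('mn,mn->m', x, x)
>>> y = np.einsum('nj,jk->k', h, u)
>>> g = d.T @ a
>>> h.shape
(3, 13)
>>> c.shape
()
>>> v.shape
(3, 13)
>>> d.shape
(3, 13)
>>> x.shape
(17, 3)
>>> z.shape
(13, 3)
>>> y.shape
(13,)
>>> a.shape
(3, 13)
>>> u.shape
(13, 13)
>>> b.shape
(17,)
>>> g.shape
(13, 13)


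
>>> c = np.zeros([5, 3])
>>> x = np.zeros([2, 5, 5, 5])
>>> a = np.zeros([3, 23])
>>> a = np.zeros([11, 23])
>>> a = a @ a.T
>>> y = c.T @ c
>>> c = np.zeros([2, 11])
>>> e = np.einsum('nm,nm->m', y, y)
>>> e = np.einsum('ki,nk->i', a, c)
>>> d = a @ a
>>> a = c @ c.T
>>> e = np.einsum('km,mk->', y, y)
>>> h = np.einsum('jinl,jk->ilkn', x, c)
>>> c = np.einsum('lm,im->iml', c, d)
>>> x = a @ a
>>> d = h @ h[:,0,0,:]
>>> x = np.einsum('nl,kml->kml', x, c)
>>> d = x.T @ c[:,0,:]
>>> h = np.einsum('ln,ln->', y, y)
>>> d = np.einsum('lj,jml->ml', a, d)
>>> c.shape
(11, 11, 2)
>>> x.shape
(11, 11, 2)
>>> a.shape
(2, 2)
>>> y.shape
(3, 3)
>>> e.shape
()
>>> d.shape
(11, 2)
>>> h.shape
()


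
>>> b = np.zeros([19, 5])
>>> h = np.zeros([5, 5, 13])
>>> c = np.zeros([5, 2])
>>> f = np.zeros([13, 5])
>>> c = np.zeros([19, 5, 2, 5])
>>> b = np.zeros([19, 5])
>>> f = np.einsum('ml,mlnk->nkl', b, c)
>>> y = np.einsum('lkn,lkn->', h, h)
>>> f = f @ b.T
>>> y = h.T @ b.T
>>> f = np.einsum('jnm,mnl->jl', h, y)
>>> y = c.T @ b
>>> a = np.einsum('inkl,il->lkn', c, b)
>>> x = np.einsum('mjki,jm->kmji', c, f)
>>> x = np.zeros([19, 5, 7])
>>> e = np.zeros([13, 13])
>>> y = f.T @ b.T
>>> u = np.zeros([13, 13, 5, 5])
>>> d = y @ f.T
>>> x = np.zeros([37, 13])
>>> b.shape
(19, 5)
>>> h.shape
(5, 5, 13)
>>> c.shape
(19, 5, 2, 5)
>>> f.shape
(5, 19)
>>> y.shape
(19, 19)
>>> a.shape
(5, 2, 5)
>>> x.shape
(37, 13)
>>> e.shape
(13, 13)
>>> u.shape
(13, 13, 5, 5)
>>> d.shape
(19, 5)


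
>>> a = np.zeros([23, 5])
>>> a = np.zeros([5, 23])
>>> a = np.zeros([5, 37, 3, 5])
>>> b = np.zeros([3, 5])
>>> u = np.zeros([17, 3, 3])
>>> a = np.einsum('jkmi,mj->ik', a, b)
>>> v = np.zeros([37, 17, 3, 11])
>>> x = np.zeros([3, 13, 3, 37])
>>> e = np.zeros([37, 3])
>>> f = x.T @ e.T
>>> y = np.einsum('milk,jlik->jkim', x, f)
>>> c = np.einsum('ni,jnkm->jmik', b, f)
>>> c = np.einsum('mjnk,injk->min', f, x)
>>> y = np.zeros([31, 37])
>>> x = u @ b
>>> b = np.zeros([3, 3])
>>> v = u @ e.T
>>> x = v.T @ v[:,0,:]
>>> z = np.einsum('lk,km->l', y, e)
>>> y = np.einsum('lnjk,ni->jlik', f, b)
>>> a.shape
(5, 37)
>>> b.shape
(3, 3)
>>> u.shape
(17, 3, 3)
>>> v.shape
(17, 3, 37)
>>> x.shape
(37, 3, 37)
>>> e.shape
(37, 3)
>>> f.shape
(37, 3, 13, 37)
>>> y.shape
(13, 37, 3, 37)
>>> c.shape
(37, 3, 13)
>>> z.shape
(31,)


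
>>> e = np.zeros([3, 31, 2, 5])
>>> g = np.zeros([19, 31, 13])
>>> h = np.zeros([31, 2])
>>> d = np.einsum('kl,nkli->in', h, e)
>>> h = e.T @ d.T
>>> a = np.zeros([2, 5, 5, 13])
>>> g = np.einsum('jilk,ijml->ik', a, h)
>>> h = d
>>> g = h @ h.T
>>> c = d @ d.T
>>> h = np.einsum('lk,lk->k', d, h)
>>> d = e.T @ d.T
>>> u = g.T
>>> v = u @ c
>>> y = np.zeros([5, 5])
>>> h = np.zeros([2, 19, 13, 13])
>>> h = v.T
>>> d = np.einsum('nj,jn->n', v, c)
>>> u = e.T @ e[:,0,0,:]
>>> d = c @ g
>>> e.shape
(3, 31, 2, 5)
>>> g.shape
(5, 5)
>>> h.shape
(5, 5)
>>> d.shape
(5, 5)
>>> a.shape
(2, 5, 5, 13)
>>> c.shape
(5, 5)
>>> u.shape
(5, 2, 31, 5)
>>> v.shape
(5, 5)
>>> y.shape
(5, 5)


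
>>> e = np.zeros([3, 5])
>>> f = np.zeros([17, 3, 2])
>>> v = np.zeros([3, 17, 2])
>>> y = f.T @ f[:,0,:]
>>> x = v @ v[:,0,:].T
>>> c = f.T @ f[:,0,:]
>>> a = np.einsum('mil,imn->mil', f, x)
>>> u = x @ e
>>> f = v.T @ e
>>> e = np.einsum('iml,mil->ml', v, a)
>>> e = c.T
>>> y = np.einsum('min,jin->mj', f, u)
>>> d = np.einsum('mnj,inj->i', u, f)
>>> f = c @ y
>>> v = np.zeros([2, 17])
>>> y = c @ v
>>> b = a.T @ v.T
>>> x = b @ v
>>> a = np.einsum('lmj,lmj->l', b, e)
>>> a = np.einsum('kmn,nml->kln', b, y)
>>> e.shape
(2, 3, 2)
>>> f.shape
(2, 3, 3)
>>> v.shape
(2, 17)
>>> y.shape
(2, 3, 17)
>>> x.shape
(2, 3, 17)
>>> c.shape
(2, 3, 2)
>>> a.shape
(2, 17, 2)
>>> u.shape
(3, 17, 5)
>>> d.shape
(2,)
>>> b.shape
(2, 3, 2)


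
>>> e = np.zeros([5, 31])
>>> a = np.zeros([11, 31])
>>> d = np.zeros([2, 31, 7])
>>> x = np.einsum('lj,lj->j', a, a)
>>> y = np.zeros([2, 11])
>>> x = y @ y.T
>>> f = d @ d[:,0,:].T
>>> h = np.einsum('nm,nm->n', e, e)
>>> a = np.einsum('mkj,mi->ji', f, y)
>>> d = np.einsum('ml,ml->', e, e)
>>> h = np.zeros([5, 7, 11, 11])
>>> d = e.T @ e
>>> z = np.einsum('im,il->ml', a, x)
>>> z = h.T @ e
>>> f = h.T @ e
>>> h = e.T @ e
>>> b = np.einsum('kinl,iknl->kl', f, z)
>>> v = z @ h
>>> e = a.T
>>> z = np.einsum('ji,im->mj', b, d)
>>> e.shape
(11, 2)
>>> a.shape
(2, 11)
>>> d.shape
(31, 31)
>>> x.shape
(2, 2)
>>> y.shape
(2, 11)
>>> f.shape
(11, 11, 7, 31)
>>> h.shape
(31, 31)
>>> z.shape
(31, 11)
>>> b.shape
(11, 31)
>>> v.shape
(11, 11, 7, 31)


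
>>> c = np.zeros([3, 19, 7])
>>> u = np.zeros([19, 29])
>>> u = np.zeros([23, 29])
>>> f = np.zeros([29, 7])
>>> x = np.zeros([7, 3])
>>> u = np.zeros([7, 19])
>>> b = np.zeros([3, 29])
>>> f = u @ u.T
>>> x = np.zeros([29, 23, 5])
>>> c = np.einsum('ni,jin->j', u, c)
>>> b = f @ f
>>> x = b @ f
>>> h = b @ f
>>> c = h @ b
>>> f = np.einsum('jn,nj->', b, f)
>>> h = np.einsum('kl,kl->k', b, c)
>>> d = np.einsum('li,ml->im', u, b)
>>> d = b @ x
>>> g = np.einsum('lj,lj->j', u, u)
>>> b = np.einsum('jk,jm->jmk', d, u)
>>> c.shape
(7, 7)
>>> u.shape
(7, 19)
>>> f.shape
()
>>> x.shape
(7, 7)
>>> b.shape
(7, 19, 7)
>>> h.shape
(7,)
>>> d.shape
(7, 7)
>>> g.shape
(19,)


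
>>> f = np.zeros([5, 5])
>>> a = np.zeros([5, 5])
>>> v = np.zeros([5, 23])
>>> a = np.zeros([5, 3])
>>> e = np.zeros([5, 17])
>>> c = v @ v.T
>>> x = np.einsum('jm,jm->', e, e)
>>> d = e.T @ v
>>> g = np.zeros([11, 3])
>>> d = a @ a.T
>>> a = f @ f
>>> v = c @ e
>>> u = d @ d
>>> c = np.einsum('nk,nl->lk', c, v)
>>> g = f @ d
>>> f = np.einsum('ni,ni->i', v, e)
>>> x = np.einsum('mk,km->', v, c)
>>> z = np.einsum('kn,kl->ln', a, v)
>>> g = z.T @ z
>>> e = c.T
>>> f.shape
(17,)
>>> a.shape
(5, 5)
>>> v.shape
(5, 17)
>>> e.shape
(5, 17)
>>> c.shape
(17, 5)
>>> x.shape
()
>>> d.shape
(5, 5)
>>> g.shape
(5, 5)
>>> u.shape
(5, 5)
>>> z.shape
(17, 5)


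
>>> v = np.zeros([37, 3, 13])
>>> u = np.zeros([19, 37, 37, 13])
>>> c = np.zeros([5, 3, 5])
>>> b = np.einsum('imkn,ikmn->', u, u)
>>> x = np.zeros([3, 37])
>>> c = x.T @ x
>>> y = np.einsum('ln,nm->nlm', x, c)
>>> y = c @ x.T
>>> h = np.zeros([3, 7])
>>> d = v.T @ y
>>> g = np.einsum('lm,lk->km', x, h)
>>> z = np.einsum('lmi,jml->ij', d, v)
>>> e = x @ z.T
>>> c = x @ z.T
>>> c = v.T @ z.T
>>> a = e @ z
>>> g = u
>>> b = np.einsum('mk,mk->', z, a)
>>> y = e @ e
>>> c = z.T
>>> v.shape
(37, 3, 13)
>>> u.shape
(19, 37, 37, 13)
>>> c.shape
(37, 3)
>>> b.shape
()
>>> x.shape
(3, 37)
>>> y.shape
(3, 3)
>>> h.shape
(3, 7)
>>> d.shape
(13, 3, 3)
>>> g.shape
(19, 37, 37, 13)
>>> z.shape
(3, 37)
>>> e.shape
(3, 3)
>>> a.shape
(3, 37)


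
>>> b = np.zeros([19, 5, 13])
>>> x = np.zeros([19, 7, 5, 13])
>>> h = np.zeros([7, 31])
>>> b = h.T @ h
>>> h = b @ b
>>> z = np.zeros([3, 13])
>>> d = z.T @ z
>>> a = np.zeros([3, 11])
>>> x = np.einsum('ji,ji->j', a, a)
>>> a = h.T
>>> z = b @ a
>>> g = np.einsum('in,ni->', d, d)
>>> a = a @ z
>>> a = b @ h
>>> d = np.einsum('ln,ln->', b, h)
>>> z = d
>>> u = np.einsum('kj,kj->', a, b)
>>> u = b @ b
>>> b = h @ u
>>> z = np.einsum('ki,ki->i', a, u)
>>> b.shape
(31, 31)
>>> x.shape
(3,)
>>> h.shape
(31, 31)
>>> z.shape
(31,)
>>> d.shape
()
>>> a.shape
(31, 31)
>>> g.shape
()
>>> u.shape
(31, 31)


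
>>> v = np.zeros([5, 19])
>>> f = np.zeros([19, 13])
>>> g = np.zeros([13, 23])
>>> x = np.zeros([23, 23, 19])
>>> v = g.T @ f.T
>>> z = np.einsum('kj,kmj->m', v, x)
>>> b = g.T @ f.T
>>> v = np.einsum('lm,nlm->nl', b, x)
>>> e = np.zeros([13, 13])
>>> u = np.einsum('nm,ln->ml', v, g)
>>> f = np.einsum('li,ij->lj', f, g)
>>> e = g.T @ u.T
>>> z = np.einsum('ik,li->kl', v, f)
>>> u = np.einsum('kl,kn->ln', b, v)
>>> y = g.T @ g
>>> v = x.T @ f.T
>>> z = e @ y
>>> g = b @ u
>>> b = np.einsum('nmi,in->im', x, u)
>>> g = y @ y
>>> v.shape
(19, 23, 19)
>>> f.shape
(19, 23)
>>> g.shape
(23, 23)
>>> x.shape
(23, 23, 19)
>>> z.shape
(23, 23)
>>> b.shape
(19, 23)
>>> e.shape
(23, 23)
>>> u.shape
(19, 23)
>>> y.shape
(23, 23)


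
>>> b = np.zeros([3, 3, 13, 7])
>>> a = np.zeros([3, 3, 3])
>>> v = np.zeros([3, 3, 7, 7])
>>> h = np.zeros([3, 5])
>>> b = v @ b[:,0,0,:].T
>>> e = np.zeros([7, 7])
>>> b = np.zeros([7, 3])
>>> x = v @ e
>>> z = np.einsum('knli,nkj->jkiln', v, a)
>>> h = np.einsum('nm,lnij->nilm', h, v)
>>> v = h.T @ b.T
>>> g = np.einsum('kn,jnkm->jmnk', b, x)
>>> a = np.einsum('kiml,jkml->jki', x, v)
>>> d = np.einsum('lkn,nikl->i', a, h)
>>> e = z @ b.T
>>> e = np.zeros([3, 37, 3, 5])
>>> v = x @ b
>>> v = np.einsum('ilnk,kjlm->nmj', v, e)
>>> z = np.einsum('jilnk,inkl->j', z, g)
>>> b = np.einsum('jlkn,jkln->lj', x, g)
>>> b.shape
(3, 3)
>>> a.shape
(5, 3, 3)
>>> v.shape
(7, 5, 37)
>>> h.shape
(3, 7, 3, 5)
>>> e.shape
(3, 37, 3, 5)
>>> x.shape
(3, 3, 7, 7)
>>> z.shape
(3,)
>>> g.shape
(3, 7, 3, 7)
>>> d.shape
(7,)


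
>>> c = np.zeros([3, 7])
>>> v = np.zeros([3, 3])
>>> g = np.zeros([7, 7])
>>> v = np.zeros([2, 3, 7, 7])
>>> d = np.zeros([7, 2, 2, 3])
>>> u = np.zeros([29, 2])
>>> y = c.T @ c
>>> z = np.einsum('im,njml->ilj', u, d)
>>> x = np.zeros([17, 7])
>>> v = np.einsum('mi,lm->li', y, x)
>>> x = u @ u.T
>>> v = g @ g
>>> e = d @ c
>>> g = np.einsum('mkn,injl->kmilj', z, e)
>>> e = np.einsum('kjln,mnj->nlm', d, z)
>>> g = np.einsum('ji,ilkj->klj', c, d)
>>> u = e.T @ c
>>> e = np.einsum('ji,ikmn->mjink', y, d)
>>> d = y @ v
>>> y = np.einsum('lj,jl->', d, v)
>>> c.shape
(3, 7)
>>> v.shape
(7, 7)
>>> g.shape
(2, 2, 3)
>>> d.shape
(7, 7)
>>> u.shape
(29, 2, 7)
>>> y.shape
()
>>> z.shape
(29, 3, 2)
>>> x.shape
(29, 29)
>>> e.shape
(2, 7, 7, 3, 2)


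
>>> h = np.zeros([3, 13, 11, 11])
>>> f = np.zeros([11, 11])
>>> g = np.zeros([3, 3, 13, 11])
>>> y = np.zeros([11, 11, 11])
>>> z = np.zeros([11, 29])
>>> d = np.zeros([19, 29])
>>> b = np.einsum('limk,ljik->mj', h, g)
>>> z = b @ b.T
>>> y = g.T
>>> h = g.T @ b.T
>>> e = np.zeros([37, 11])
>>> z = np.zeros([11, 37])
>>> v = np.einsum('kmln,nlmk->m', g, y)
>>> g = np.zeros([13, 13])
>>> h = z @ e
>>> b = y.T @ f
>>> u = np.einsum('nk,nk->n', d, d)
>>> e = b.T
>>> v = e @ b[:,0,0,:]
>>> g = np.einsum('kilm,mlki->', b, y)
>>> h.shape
(11, 11)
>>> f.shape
(11, 11)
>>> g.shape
()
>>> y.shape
(11, 13, 3, 3)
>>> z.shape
(11, 37)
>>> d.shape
(19, 29)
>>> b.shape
(3, 3, 13, 11)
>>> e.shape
(11, 13, 3, 3)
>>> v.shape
(11, 13, 3, 11)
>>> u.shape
(19,)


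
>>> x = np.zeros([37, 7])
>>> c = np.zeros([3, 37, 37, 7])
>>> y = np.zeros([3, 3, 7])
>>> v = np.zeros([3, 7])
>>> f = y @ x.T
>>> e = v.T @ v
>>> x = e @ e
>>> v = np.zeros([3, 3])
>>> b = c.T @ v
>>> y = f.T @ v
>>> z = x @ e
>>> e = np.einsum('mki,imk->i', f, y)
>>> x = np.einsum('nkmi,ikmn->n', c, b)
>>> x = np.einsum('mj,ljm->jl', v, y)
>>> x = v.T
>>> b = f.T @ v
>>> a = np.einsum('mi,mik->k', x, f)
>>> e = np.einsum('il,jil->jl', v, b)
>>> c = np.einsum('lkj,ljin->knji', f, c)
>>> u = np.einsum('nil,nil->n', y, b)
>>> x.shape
(3, 3)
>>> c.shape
(3, 7, 37, 37)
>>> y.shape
(37, 3, 3)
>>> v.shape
(3, 3)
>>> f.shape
(3, 3, 37)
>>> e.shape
(37, 3)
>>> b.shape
(37, 3, 3)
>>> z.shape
(7, 7)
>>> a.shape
(37,)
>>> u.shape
(37,)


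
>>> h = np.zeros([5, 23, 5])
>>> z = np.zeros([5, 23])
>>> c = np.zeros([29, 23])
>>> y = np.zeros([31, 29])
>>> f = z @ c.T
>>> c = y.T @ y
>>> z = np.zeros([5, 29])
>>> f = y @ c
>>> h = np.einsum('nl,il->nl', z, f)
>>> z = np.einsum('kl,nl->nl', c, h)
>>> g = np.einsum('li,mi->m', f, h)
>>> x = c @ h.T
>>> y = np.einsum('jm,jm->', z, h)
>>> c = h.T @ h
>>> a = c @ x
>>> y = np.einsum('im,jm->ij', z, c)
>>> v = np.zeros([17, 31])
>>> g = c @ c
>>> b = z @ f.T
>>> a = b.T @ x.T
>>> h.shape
(5, 29)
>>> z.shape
(5, 29)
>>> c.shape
(29, 29)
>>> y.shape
(5, 29)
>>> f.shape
(31, 29)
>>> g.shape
(29, 29)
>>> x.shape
(29, 5)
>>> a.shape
(31, 29)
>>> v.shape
(17, 31)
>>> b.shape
(5, 31)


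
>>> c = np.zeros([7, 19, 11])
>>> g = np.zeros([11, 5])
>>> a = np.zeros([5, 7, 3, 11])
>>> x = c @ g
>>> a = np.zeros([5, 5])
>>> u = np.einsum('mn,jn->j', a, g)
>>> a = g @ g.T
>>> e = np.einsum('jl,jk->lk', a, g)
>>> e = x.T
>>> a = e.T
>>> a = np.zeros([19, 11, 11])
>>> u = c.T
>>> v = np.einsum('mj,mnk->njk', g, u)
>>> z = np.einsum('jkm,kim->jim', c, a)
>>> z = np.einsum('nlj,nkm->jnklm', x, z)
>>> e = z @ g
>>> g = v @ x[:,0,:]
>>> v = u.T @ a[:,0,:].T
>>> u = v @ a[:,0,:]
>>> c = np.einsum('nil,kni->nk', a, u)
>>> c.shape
(19, 7)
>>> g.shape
(19, 5, 5)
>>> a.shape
(19, 11, 11)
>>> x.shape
(7, 19, 5)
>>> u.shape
(7, 19, 11)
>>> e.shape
(5, 7, 11, 19, 5)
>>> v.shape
(7, 19, 19)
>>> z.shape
(5, 7, 11, 19, 11)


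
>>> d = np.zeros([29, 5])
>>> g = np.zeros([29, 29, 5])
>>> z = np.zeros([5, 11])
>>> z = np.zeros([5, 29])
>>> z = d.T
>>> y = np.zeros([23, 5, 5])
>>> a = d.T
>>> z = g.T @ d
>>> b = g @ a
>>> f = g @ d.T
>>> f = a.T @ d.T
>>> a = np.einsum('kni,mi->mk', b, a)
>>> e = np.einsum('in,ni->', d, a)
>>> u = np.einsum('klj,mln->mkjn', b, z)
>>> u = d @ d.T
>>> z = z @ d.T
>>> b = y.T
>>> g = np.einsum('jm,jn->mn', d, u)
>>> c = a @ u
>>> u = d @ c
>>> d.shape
(29, 5)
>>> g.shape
(5, 29)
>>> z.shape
(5, 29, 29)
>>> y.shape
(23, 5, 5)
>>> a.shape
(5, 29)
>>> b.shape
(5, 5, 23)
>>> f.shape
(29, 29)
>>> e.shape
()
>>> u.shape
(29, 29)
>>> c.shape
(5, 29)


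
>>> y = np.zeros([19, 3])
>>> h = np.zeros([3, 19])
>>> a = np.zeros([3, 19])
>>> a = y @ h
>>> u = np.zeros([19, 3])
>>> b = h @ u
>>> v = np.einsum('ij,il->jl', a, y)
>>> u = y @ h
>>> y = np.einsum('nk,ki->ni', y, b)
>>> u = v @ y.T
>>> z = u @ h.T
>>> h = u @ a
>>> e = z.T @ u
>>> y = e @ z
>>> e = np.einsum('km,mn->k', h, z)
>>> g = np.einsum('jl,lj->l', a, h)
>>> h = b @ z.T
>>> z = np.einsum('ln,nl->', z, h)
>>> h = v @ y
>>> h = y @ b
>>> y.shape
(3, 3)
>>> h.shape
(3, 3)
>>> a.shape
(19, 19)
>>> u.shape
(19, 19)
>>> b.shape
(3, 3)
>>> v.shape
(19, 3)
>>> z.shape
()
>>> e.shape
(19,)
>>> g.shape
(19,)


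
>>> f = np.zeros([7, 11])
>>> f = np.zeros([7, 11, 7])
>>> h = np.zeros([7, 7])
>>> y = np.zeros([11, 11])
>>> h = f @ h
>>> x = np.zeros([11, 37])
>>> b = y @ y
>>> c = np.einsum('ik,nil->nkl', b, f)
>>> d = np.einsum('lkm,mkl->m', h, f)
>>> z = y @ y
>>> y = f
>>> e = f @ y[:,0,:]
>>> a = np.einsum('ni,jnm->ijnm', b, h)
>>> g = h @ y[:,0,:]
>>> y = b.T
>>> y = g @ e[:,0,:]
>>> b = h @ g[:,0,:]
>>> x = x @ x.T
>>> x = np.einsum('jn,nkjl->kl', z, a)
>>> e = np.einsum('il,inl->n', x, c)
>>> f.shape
(7, 11, 7)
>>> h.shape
(7, 11, 7)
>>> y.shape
(7, 11, 7)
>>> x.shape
(7, 7)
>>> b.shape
(7, 11, 7)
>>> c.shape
(7, 11, 7)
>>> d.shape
(7,)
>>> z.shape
(11, 11)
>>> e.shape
(11,)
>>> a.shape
(11, 7, 11, 7)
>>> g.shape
(7, 11, 7)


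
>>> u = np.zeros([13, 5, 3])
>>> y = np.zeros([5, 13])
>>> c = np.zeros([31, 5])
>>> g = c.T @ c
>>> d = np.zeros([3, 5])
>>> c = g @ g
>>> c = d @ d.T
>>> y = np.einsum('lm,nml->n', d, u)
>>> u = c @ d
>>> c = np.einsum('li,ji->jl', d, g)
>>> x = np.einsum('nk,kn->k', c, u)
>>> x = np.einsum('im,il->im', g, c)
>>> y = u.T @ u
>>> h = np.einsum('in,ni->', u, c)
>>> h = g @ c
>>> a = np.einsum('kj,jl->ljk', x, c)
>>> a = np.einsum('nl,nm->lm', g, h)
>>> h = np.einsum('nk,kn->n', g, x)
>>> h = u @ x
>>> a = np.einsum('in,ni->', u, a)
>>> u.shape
(3, 5)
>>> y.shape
(5, 5)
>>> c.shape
(5, 3)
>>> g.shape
(5, 5)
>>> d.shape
(3, 5)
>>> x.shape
(5, 5)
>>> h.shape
(3, 5)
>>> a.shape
()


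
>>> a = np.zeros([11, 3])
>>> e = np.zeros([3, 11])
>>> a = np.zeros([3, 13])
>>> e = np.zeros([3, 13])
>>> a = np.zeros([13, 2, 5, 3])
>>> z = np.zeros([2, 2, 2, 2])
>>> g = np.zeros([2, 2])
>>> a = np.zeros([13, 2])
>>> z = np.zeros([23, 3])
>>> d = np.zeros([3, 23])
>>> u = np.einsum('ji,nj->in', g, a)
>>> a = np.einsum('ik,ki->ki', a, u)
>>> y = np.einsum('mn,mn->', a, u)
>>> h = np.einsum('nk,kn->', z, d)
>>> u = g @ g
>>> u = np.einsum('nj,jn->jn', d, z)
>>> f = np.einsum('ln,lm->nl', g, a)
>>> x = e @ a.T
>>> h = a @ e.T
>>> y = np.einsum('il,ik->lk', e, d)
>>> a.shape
(2, 13)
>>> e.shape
(3, 13)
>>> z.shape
(23, 3)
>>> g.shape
(2, 2)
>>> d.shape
(3, 23)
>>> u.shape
(23, 3)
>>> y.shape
(13, 23)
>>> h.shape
(2, 3)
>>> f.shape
(2, 2)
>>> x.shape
(3, 2)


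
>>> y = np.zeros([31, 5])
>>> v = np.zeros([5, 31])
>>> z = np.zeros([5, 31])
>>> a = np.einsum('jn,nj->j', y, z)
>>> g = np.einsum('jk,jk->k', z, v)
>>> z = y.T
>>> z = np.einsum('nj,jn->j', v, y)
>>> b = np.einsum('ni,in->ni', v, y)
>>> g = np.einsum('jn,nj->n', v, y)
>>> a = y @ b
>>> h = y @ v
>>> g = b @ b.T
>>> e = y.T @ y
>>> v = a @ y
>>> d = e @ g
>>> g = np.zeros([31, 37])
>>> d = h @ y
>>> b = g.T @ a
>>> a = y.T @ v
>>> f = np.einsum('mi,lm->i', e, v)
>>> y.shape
(31, 5)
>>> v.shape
(31, 5)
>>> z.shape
(31,)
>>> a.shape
(5, 5)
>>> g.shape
(31, 37)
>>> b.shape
(37, 31)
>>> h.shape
(31, 31)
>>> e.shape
(5, 5)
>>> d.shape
(31, 5)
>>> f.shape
(5,)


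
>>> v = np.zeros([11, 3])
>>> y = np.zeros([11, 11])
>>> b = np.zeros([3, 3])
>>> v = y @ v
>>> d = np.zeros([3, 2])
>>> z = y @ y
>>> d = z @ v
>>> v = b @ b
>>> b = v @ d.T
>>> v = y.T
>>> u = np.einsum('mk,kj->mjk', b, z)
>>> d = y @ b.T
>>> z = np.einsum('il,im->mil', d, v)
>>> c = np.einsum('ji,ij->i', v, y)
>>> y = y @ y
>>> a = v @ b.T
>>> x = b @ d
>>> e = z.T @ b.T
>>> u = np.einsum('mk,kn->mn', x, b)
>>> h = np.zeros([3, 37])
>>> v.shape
(11, 11)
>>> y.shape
(11, 11)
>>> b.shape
(3, 11)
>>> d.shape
(11, 3)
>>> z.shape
(11, 11, 3)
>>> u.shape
(3, 11)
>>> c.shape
(11,)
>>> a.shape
(11, 3)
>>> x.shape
(3, 3)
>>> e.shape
(3, 11, 3)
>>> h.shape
(3, 37)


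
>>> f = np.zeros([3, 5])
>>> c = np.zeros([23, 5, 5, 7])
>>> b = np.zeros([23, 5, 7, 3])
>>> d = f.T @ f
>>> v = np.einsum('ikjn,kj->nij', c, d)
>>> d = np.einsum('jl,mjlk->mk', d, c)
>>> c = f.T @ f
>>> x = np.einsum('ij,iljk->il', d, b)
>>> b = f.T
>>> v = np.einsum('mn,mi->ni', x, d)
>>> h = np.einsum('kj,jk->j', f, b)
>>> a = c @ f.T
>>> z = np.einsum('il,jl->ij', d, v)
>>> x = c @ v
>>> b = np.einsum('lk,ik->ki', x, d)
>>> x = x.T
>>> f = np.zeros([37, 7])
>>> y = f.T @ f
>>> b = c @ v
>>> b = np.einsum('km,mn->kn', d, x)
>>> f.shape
(37, 7)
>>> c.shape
(5, 5)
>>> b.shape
(23, 5)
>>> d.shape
(23, 7)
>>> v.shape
(5, 7)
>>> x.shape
(7, 5)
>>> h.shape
(5,)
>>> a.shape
(5, 3)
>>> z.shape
(23, 5)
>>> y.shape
(7, 7)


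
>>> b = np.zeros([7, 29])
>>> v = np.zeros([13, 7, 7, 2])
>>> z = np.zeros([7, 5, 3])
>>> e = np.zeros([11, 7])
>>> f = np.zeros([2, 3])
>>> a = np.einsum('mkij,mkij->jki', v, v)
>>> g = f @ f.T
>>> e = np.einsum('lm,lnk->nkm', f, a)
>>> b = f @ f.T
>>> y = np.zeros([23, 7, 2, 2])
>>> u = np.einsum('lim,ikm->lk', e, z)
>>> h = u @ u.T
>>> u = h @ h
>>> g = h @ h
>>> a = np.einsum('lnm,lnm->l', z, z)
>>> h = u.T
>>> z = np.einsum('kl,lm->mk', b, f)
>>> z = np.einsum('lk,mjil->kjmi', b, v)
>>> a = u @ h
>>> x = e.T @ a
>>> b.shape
(2, 2)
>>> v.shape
(13, 7, 7, 2)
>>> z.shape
(2, 7, 13, 7)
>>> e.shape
(7, 7, 3)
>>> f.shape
(2, 3)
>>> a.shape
(7, 7)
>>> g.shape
(7, 7)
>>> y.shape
(23, 7, 2, 2)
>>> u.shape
(7, 7)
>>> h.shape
(7, 7)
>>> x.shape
(3, 7, 7)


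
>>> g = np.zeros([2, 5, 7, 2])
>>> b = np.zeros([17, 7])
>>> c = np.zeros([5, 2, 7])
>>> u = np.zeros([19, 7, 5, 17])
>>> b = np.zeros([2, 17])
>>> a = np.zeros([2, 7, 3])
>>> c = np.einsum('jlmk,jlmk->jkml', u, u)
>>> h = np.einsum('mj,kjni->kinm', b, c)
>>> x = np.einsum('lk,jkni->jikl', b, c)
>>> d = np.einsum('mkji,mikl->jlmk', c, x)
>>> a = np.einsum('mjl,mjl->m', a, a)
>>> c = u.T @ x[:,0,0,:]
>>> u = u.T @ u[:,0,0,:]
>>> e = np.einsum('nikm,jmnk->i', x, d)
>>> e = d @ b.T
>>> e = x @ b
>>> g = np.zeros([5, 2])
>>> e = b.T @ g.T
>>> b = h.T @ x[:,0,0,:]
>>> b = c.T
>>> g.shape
(5, 2)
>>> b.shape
(2, 7, 5, 17)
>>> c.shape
(17, 5, 7, 2)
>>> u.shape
(17, 5, 7, 17)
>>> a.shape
(2,)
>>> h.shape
(19, 7, 5, 2)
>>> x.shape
(19, 7, 17, 2)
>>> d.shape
(5, 2, 19, 17)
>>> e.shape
(17, 5)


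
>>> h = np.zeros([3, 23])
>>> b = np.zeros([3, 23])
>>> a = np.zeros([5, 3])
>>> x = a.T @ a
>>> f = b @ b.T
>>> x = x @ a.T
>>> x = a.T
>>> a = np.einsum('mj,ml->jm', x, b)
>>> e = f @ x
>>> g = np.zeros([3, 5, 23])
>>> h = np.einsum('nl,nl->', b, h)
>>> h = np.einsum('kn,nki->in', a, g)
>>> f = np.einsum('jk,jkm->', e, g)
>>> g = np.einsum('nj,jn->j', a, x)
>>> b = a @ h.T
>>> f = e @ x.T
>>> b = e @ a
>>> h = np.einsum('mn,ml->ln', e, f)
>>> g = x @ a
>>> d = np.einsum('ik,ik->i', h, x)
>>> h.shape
(3, 5)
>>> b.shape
(3, 3)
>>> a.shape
(5, 3)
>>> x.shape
(3, 5)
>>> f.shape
(3, 3)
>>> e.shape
(3, 5)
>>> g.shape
(3, 3)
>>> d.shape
(3,)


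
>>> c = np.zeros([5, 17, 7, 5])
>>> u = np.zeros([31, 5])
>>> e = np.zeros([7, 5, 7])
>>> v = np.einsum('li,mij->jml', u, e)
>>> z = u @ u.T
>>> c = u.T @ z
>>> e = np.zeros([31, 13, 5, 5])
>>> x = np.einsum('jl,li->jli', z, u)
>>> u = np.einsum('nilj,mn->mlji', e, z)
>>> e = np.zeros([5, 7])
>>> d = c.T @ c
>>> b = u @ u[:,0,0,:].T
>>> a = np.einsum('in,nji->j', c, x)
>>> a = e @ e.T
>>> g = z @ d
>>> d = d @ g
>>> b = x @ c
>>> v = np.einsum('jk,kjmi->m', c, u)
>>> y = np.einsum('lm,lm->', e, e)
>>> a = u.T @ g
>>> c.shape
(5, 31)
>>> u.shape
(31, 5, 5, 13)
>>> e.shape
(5, 7)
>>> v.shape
(5,)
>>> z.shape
(31, 31)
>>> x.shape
(31, 31, 5)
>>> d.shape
(31, 31)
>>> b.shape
(31, 31, 31)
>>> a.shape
(13, 5, 5, 31)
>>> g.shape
(31, 31)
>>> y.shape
()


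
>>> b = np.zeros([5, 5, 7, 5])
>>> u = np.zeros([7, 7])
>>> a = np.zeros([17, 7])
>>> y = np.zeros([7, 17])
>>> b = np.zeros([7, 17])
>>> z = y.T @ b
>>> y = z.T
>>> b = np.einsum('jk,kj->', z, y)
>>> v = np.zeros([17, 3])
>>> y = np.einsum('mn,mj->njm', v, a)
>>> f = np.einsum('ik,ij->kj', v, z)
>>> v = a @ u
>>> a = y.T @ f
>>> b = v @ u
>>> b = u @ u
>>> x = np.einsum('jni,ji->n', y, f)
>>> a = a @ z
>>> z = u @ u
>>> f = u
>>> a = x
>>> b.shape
(7, 7)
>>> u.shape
(7, 7)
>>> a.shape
(7,)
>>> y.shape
(3, 7, 17)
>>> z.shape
(7, 7)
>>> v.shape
(17, 7)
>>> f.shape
(7, 7)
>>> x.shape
(7,)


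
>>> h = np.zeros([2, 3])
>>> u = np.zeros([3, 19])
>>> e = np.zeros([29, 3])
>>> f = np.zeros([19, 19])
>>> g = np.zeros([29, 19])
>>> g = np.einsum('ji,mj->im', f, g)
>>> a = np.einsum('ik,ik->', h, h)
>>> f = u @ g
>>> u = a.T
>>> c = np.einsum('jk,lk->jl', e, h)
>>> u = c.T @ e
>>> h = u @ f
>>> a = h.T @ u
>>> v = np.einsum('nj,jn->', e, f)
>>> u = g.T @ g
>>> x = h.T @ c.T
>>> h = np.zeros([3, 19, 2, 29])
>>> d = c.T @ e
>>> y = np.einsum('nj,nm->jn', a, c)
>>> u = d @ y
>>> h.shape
(3, 19, 2, 29)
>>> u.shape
(2, 29)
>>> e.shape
(29, 3)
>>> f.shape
(3, 29)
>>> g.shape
(19, 29)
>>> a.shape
(29, 3)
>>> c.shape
(29, 2)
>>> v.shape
()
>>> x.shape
(29, 29)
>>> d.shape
(2, 3)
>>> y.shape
(3, 29)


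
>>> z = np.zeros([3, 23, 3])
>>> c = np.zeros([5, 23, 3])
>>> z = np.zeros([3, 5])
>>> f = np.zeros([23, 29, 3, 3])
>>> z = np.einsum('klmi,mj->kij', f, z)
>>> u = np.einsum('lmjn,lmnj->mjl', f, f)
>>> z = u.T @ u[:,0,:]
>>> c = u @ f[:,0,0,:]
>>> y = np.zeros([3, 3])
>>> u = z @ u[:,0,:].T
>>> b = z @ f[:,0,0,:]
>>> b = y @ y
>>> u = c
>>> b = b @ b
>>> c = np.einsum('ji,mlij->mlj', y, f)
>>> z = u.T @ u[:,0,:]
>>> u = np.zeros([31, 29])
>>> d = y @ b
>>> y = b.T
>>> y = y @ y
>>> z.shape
(3, 3, 3)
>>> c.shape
(23, 29, 3)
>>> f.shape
(23, 29, 3, 3)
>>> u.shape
(31, 29)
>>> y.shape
(3, 3)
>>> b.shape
(3, 3)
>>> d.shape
(3, 3)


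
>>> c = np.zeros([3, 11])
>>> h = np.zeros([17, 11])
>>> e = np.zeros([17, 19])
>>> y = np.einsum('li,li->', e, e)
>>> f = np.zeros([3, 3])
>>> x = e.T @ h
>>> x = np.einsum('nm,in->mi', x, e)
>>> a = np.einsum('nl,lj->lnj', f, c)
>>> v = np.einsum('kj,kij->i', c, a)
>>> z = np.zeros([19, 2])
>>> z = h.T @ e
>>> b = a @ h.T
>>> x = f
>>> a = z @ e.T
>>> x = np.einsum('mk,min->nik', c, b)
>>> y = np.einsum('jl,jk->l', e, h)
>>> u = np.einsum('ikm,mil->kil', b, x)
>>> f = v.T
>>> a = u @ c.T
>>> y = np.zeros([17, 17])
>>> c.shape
(3, 11)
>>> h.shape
(17, 11)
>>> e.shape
(17, 19)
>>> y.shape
(17, 17)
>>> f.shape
(3,)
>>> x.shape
(17, 3, 11)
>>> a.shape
(3, 3, 3)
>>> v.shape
(3,)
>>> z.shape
(11, 19)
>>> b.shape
(3, 3, 17)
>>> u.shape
(3, 3, 11)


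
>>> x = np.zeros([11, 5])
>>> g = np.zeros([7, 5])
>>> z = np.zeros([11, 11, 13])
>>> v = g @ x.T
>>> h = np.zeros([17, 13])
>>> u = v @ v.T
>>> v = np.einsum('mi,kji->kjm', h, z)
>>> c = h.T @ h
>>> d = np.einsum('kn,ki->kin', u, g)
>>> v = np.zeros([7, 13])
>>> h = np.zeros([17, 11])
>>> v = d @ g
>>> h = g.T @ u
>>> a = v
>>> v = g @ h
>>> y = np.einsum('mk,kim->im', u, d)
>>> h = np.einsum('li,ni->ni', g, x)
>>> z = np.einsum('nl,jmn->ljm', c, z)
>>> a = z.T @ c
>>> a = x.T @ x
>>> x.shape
(11, 5)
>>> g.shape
(7, 5)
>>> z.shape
(13, 11, 11)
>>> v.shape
(7, 7)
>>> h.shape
(11, 5)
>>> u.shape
(7, 7)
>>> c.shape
(13, 13)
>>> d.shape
(7, 5, 7)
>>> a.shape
(5, 5)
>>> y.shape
(5, 7)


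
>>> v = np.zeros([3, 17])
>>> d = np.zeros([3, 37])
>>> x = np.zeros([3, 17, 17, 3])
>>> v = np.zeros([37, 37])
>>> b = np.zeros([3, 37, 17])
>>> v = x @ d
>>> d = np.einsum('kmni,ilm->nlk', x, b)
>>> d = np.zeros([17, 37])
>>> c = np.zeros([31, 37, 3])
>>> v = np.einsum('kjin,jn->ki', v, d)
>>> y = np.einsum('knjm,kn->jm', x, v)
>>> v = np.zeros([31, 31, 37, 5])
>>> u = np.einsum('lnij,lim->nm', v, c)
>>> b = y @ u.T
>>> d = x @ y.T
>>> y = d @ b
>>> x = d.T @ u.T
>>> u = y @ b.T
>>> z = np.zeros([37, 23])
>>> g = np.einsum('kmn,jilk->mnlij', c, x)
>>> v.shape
(31, 31, 37, 5)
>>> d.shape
(3, 17, 17, 17)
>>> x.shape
(17, 17, 17, 31)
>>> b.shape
(17, 31)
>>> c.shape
(31, 37, 3)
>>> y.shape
(3, 17, 17, 31)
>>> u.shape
(3, 17, 17, 17)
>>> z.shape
(37, 23)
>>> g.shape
(37, 3, 17, 17, 17)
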